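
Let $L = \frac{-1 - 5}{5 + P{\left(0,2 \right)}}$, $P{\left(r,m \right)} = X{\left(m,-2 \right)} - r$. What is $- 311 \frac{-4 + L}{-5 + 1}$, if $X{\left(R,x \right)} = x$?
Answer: $- \frac{933}{2} \approx -466.5$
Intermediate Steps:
$P{\left(r,m \right)} = -2 - r$
$L = -2$ ($L = \frac{-1 - 5}{5 - 2} = - \frac{6}{5 + \left(-2 + 0\right)} = - \frac{6}{5 - 2} = - \frac{6}{3} = \left(-6\right) \frac{1}{3} = -2$)
$- 311 \frac{-4 + L}{-5 + 1} = - 311 \frac{-4 - 2}{-5 + 1} = - 311 \left(- \frac{6}{-4}\right) = - 311 \left(\left(-6\right) \left(- \frac{1}{4}\right)\right) = \left(-311\right) \frac{3}{2} = - \frac{933}{2}$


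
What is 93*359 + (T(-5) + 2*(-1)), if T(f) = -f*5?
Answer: 33410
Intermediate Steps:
T(f) = -5*f
93*359 + (T(-5) + 2*(-1)) = 93*359 + (-5*(-5) + 2*(-1)) = 33387 + (25 - 2) = 33387 + 23 = 33410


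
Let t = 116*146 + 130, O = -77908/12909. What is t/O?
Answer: -110152497/38954 ≈ -2827.8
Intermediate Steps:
O = -77908/12909 (O = -77908*1/12909 = -77908/12909 ≈ -6.0352)
t = 17066 (t = 16936 + 130 = 17066)
t/O = 17066/(-77908/12909) = 17066*(-12909/77908) = -110152497/38954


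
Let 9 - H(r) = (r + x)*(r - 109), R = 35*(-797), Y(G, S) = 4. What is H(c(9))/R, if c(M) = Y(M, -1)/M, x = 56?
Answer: -99409/451899 ≈ -0.21998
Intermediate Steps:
R = -27895
c(M) = 4/M
H(r) = 9 - (-109 + r)*(56 + r) (H(r) = 9 - (r + 56)*(r - 109) = 9 - (56 + r)*(-109 + r) = 9 - (-109 + r)*(56 + r))
H(c(9))/R = (6113 - (4/9)² + 53*(4/9))/(-27895) = (6113 - (4*(⅑))² + 53*(4*(⅑)))*(-1/27895) = (6113 - (4/9)² + 53*(4/9))*(-1/27895) = (6113 - 1*16/81 + 212/9)*(-1/27895) = (6113 - 16/81 + 212/9)*(-1/27895) = (497045/81)*(-1/27895) = -99409/451899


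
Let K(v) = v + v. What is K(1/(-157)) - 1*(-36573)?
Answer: 5741959/157 ≈ 36573.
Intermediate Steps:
K(v) = 2*v
K(1/(-157)) - 1*(-36573) = 2/(-157) - 1*(-36573) = 2*(-1/157) + 36573 = -2/157 + 36573 = 5741959/157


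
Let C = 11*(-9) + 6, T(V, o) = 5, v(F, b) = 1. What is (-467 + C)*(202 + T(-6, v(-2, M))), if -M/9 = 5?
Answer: -115920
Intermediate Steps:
M = -45 (M = -9*5 = -45)
C = -93 (C = -99 + 6 = -93)
(-467 + C)*(202 + T(-6, v(-2, M))) = (-467 - 93)*(202 + 5) = -560*207 = -115920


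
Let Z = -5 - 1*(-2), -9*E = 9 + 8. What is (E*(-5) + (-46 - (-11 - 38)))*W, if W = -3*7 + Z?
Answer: -896/3 ≈ -298.67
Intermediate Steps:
E = -17/9 (E = -(9 + 8)/9 = -⅑*17 = -17/9 ≈ -1.8889)
Z = -3 (Z = -5 + 2 = -3)
W = -24 (W = -3*7 - 3 = -21 - 3 = -24)
(E*(-5) + (-46 - (-11 - 38)))*W = (-17/9*(-5) + (-46 - (-11 - 38)))*(-24) = (85/9 + (-46 - 1*(-49)))*(-24) = (85/9 + (-46 + 49))*(-24) = (85/9 + 3)*(-24) = (112/9)*(-24) = -896/3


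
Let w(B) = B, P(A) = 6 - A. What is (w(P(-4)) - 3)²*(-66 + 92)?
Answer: 1274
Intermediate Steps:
(w(P(-4)) - 3)²*(-66 + 92) = ((6 - 1*(-4)) - 3)²*(-66 + 92) = ((6 + 4) - 3)²*26 = (10 - 3)²*26 = 7²*26 = 49*26 = 1274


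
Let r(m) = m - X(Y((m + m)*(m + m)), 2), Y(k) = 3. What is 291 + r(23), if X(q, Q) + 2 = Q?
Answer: 314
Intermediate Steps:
X(q, Q) = -2 + Q
r(m) = m (r(m) = m - (-2 + 2) = m - 1*0 = m + 0 = m)
291 + r(23) = 291 + 23 = 314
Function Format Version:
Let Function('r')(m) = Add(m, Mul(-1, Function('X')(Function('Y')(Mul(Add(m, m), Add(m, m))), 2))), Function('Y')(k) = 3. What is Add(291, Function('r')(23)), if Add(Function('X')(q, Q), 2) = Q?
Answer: 314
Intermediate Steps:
Function('X')(q, Q) = Add(-2, Q)
Function('r')(m) = m (Function('r')(m) = Add(m, Mul(-1, Add(-2, 2))) = Add(m, Mul(-1, 0)) = Add(m, 0) = m)
Add(291, Function('r')(23)) = Add(291, 23) = 314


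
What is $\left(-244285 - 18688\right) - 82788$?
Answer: $-345761$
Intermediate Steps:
$\left(-244285 - 18688\right) - 82788 = -262973 - 82788 = -345761$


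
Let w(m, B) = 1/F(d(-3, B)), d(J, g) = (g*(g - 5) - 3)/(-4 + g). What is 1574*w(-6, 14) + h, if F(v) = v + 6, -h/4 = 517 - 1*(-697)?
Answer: -872908/183 ≈ -4770.0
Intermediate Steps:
d(J, g) = (-3 + g*(-5 + g))/(-4 + g) (d(J, g) = (g*(-5 + g) - 3)/(-4 + g) = (-3 + g*(-5 + g))/(-4 + g))
h = -4856 (h = -4*(517 - 1*(-697)) = -4*(517 + 697) = -4*1214 = -4856)
F(v) = 6 + v
w(m, B) = 1/(6 + (-3 + B² - 5*B)/(-4 + B))
1574*w(-6, 14) + h = 1574*((-4 + 14)/(-27 + 14 + 14²)) - 4856 = 1574*(10/(-27 + 14 + 196)) - 4856 = 1574*(10/183) - 4856 = 15740/183 - 4856 = -872908/183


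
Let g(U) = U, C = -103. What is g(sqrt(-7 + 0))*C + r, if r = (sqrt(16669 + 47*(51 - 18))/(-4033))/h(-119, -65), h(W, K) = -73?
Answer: 2*sqrt(4555)/294409 - 103*I*sqrt(7) ≈ 0.00045848 - 272.51*I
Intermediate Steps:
r = 2*sqrt(4555)/294409 (r = (sqrt(16669 + 47*(51 - 18))/(-4033))/(-73) = (sqrt(16669 + 47*33)*(-1/4033))*(-1/73) = (sqrt(16669 + 1551)*(-1/4033))*(-1/73) = (sqrt(18220)*(-1/4033))*(-1/73) = ((2*sqrt(4555))*(-1/4033))*(-1/73) = -2*sqrt(4555)/4033*(-1/73) = 2*sqrt(4555)/294409 ≈ 0.00045848)
g(sqrt(-7 + 0))*C + r = sqrt(-7 + 0)*(-103) + 2*sqrt(4555)/294409 = sqrt(-7)*(-103) + 2*sqrt(4555)/294409 = (I*sqrt(7))*(-103) + 2*sqrt(4555)/294409 = -103*I*sqrt(7) + 2*sqrt(4555)/294409 = 2*sqrt(4555)/294409 - 103*I*sqrt(7)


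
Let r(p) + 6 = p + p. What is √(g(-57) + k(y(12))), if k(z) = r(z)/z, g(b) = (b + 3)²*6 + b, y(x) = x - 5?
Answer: √854567/7 ≈ 132.06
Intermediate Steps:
y(x) = -5 + x
g(b) = b + 6*(3 + b)² (g(b) = (3 + b)²*6 + b = 6*(3 + b)² + b = b + 6*(3 + b)²)
r(p) = -6 + 2*p (r(p) = -6 + (p + p) = -6 + 2*p)
k(z) = (-6 + 2*z)/z
√(g(-57) + k(y(12))) = √((-57 + 6*(3 - 57)²) + (2 - 6/(-5 + 12))) = √((-57 + 6*(-54)²) + (2 - 6/7)) = √((-57 + 6*2916) + (2 - 6*⅐)) = √((-57 + 17496) + (2 - 6/7)) = √(17439 + 8/7) = √(122081/7) = √854567/7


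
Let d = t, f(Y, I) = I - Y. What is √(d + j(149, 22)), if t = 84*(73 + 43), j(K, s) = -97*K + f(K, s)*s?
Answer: I*√7503 ≈ 86.62*I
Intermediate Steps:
j(K, s) = -97*K + s*(s - K) (j(K, s) = -97*K + (s - K)*s = -97*K + s*(s - K))
t = 9744 (t = 84*116 = 9744)
d = 9744
√(d + j(149, 22)) = √(9744 + (-97*149 - 1*22*(149 - 1*22))) = √(9744 + (-14453 - 1*22*(149 - 22))) = √(9744 + (-14453 - 1*22*127)) = √(9744 + (-14453 - 2794)) = √(9744 - 17247) = √(-7503) = I*√7503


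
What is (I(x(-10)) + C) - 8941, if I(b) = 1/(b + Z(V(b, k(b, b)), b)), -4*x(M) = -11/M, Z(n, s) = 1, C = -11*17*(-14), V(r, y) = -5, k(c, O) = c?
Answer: -183327/29 ≈ -6321.6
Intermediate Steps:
C = 2618 (C = -187*(-14) = 2618)
x(M) = 11/(4*M) (x(M) = -(-11)/(4*M) = 11/(4*M))
I(b) = 1/(1 + b) (I(b) = 1/(b + 1) = 1/(1 + b))
(I(x(-10)) + C) - 8941 = (1/(1 + (11/4)/(-10)) + 2618) - 8941 = (1/(1 + (11/4)*(-⅒)) + 2618) - 8941 = (1/(1 - 11/40) + 2618) - 8941 = (1/(29/40) + 2618) - 8941 = (40/29 + 2618) - 8941 = 75962/29 - 8941 = -183327/29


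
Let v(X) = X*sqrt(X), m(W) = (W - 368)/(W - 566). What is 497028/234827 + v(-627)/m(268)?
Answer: 497028/234827 - 93423*I*sqrt(627)/50 ≈ 2.1166 - 46786.0*I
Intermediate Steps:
m(W) = (-368 + W)/(-566 + W)
v(X) = X**(3/2)
497028/234827 + v(-627)/m(268) = 497028/234827 + (-627)**(3/2)/(((-368 + 268)/(-566 + 268))) = 497028*(1/234827) + (-627*I*sqrt(627))/((-100/(-298))) = 497028/234827 + (-627*I*sqrt(627))/((-1/298*(-100))) = 497028/234827 + (-627*I*sqrt(627))/(50/149) = 497028/234827 - 627*I*sqrt(627)*(149/50) = 497028/234827 - 93423*I*sqrt(627)/50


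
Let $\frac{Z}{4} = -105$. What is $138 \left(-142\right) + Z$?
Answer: $-20016$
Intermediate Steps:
$Z = -420$ ($Z = 4 \left(-105\right) = -420$)
$138 \left(-142\right) + Z = 138 \left(-142\right) - 420 = -19596 - 420 = -20016$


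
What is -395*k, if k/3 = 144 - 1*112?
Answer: -37920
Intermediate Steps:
k = 96 (k = 3*(144 - 1*112) = 3*(144 - 112) = 3*32 = 96)
-395*k = -395*96 = -37920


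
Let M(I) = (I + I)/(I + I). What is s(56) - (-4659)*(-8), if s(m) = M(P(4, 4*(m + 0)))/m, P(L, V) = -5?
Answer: -2087231/56 ≈ -37272.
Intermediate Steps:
M(I) = 1 (M(I) = (2*I)/((2*I)) = (2*I)*(1/(2*I)) = 1)
s(m) = 1/m
s(56) - (-4659)*(-8) = 1/56 - (-4659)*(-8) = 1/56 - 1*37272 = 1/56 - 37272 = -2087231/56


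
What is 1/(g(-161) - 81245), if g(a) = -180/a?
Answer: -161/13080265 ≈ -1.2309e-5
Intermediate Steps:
1/(g(-161) - 81245) = 1/(-180/(-161) - 81245) = 1/(-180*(-1/161) - 81245) = 1/(180/161 - 81245) = 1/(-13080265/161) = -161/13080265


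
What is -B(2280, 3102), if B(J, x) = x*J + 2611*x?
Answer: -15171882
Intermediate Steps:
B(J, x) = 2611*x + J*x (B(J, x) = J*x + 2611*x = 2611*x + J*x)
-B(2280, 3102) = -3102*(2611 + 2280) = -3102*4891 = -1*15171882 = -15171882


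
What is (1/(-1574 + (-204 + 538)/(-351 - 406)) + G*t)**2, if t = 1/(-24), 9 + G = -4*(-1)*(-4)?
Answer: 6157896843121/5682044759616 ≈ 1.0837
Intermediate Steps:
G = -25 (G = -9 - 4*(-1)*(-4) = -9 + 4*(-4) = -9 - 16 = -25)
t = -1/24 ≈ -0.041667
(1/(-1574 + (-204 + 538)/(-351 - 406)) + G*t)**2 = (1/(-1574 + (-204 + 538)/(-351 - 406)) - 25*(-1/24))**2 = (1/(-1574 + 334/(-757)) + 25/24)**2 = (1/(-1574 + 334*(-1/757)) + 25/24)**2 = (1/(-1574 - 334/757) + 25/24)**2 = (1/(-1191852/757) + 25/24)**2 = (-757/1191852 + 25/24)**2 = (2481511/2383704)**2 = 6157896843121/5682044759616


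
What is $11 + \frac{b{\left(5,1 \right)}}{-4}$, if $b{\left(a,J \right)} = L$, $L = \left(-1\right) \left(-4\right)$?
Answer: $10$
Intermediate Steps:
$L = 4$
$b{\left(a,J \right)} = 4$
$11 + \frac{b{\left(5,1 \right)}}{-4} = 11 + \frac{1}{-4} \cdot 4 = 11 - 1 = 10$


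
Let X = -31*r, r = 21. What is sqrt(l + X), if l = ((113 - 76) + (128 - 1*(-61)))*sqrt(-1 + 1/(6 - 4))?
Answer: sqrt(-651 + 113*I*sqrt(2)) ≈ 3.1087 + 25.703*I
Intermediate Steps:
X = -651 (X = -31*21 = -651)
l = 113*I*sqrt(2) (l = (37 + (128 + 61))*sqrt(-1 + 1/2) = (37 + 189)*sqrt(-1 + 1/2) = 226*sqrt(-1/2) = 226*(I*sqrt(2)/2) = 113*I*sqrt(2) ≈ 159.81*I)
sqrt(l + X) = sqrt(113*I*sqrt(2) - 651) = sqrt(-651 + 113*I*sqrt(2))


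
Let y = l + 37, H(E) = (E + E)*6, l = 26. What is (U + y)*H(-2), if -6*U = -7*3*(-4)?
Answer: -1176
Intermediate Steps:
U = -14 (U = -(-7*3)*(-4)/6 = -(-7)*(-4)/2 = -1/6*84 = -14)
H(E) = 12*E (H(E) = (2*E)*6 = 12*E)
y = 63 (y = 26 + 37 = 63)
(U + y)*H(-2) = (-14 + 63)*(12*(-2)) = 49*(-24) = -1176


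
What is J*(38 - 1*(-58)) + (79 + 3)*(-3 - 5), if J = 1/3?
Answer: -624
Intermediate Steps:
J = 1/3 ≈ 0.33333
J*(38 - 1*(-58)) + (79 + 3)*(-3 - 5) = (38 - 1*(-58))/3 + (79 + 3)*(-3 - 5) = (38 + 58)/3 + 82*(-8) = (1/3)*96 - 656 = 32 - 656 = -624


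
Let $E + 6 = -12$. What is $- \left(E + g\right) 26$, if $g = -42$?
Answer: $1560$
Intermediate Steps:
$E = -18$ ($E = -6 - 12 = -18$)
$- \left(E + g\right) 26 = - \left(-18 - 42\right) 26 = - \left(-60\right) 26 = \left(-1\right) \left(-1560\right) = 1560$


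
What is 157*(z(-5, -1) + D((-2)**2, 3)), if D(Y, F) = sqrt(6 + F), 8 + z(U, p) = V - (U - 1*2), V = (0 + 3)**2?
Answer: 1727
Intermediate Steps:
V = 9 (V = 3**2 = 9)
z(U, p) = 3 - U (z(U, p) = -8 + (9 - (U - 1*2)) = -8 + (9 - (U - 2)) = -8 + (9 - (-2 + U)) = -8 + (9 + (2 - U)) = -8 + (11 - U) = 3 - U)
157*(z(-5, -1) + D((-2)**2, 3)) = 157*((3 - 1*(-5)) + sqrt(6 + 3)) = 157*((3 + 5) + sqrt(9)) = 157*(8 + 3) = 157*11 = 1727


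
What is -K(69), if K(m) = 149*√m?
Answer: -149*√69 ≈ -1237.7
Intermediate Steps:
-K(69) = -149*√69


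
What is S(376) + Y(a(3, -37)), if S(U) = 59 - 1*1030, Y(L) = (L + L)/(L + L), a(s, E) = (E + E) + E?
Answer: -970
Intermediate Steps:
a(s, E) = 3*E (a(s, E) = 2*E + E = 3*E)
Y(L) = 1 (Y(L) = (2*L)/((2*L)) = (2*L)*(1/(2*L)) = 1)
S(U) = -971 (S(U) = 59 - 1030 = -971)
S(376) + Y(a(3, -37)) = -971 + 1 = -970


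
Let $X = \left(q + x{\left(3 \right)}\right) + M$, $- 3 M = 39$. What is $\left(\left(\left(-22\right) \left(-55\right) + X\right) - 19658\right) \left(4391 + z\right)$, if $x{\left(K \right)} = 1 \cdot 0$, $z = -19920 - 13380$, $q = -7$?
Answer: $533891412$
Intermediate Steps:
$z = -33300$
$x{\left(K \right)} = 0$
$M = -13$ ($M = \left(- \frac{1}{3}\right) 39 = -13$)
$X = -20$ ($X = \left(-7 + 0\right) - 13 = -7 - 13 = -20$)
$\left(\left(\left(-22\right) \left(-55\right) + X\right) - 19658\right) \left(4391 + z\right) = \left(\left(\left(-22\right) \left(-55\right) - 20\right) - 19658\right) \left(4391 - 33300\right) = \left(\left(1210 - 20\right) - 19658\right) \left(-28909\right) = \left(1190 - 19658\right) \left(-28909\right) = \left(-18468\right) \left(-28909\right) = 533891412$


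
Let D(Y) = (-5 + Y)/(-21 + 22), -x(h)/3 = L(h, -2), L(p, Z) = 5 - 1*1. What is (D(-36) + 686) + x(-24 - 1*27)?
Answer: 633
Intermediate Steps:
L(p, Z) = 4 (L(p, Z) = 5 - 1 = 4)
x(h) = -12 (x(h) = -3*4 = -12)
D(Y) = -5 + Y (D(Y) = (-5 + Y)/1 = (-5 + Y)*1 = -5 + Y)
(D(-36) + 686) + x(-24 - 1*27) = ((-5 - 36) + 686) - 12 = (-41 + 686) - 12 = 645 - 12 = 633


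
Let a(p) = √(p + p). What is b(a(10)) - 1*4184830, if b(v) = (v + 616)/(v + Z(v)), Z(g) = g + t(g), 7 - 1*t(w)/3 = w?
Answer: -1761800474/421 + 1274*√5/421 ≈ -4.1848e+6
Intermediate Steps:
t(w) = 21 - 3*w
Z(g) = 21 - 2*g (Z(g) = g + (21 - 3*g) = 21 - 2*g)
a(p) = √2*√p (a(p) = √(2*p) = √2*√p)
b(v) = (616 + v)/(21 - v) (b(v) = (v + 616)/(v + (21 - 2*v)) = (616 + v)/(21 - v))
b(a(10)) - 1*4184830 = (616 + √2*√10)/(21 - √2*√10) - 1*4184830 = (616 + 2*√5)/(21 - 2*√5) - 4184830 = -4184830 + (616 + 2*√5)/(21 - 2*√5)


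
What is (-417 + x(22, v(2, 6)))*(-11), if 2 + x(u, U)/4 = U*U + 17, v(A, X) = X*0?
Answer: 3927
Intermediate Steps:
v(A, X) = 0
x(u, U) = 60 + 4*U**2 (x(u, U) = -8 + 4*(U*U + 17) = -8 + 4*(U**2 + 17) = -8 + 4*(17 + U**2) = -8 + (68 + 4*U**2) = 60 + 4*U**2)
(-417 + x(22, v(2, 6)))*(-11) = (-417 + (60 + 4*0**2))*(-11) = (-417 + (60 + 4*0))*(-11) = (-417 + (60 + 0))*(-11) = (-417 + 60)*(-11) = -357*(-11) = 3927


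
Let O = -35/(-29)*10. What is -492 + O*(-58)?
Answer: -1192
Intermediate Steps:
O = 350/29 (O = -35*(-1/29)*10 = (35/29)*10 = 350/29 ≈ 12.069)
-492 + O*(-58) = -492 + (350/29)*(-58) = -492 - 700 = -1192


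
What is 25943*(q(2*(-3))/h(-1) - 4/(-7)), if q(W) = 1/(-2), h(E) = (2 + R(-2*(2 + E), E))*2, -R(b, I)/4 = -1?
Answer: 2308927/168 ≈ 13744.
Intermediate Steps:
R(b, I) = 4 (R(b, I) = -4*(-1) = 4)
h(E) = 12 (h(E) = (2 + 4)*2 = 6*2 = 12)
q(W) = -1/2
25943*(q(2*(-3))/h(-1) - 4/(-7)) = 25943*(-1/2/12 - 4/(-7)) = 25943*(-1/2*1/12 - 4*(-1/7)) = 25943*(-1/24 + 4/7) = 25943*(89/168) = 2308927/168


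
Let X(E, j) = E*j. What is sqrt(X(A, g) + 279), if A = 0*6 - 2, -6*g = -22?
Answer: sqrt(2445)/3 ≈ 16.482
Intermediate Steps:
g = 11/3 (g = -1/6*(-22) = 11/3 ≈ 3.6667)
A = -2 (A = 0 - 2 = -2)
sqrt(X(A, g) + 279) = sqrt(-2*11/3 + 279) = sqrt(-22/3 + 279) = sqrt(815/3) = sqrt(2445)/3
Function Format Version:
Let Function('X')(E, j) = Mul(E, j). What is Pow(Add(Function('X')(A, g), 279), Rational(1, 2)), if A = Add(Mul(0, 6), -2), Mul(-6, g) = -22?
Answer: Mul(Rational(1, 3), Pow(2445, Rational(1, 2))) ≈ 16.482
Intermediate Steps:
g = Rational(11, 3) (g = Mul(Rational(-1, 6), -22) = Rational(11, 3) ≈ 3.6667)
A = -2 (A = Add(0, -2) = -2)
Pow(Add(Function('X')(A, g), 279), Rational(1, 2)) = Pow(Add(Mul(-2, Rational(11, 3)), 279), Rational(1, 2)) = Pow(Add(Rational(-22, 3), 279), Rational(1, 2)) = Pow(Rational(815, 3), Rational(1, 2)) = Mul(Rational(1, 3), Pow(2445, Rational(1, 2)))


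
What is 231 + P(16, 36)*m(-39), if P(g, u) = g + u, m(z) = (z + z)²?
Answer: 316599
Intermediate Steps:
m(z) = 4*z² (m(z) = (2*z)² = 4*z²)
231 + P(16, 36)*m(-39) = 231 + (16 + 36)*(4*(-39)²) = 231 + 52*(4*1521) = 231 + 52*6084 = 231 + 316368 = 316599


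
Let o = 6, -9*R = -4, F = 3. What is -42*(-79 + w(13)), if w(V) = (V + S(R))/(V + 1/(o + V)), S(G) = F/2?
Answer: 811293/248 ≈ 3271.3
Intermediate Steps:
R = 4/9 (R = -⅑*(-4) = 4/9 ≈ 0.44444)
S(G) = 3/2
w(V) = (3/2 + V)/(V + 1/(6 + V)) (w(V) = (V + 3/2)/(V + 1/(6 + V)) = (3/2 + V)/(V + 1/(6 + V)))
-42*(-79 + w(13)) = -42*(-79 + (9 + 13² + (15/2)*13)/(1 + 13² + 6*13)) = -42*(-79 + (9 + 169 + 195/2)/(1 + 169 + 78)) = -42*(-79 + (551/2)/248) = -42*(-79 + (1/248)*(551/2)) = -42*(-79 + 551/496) = -42*(-38633/496) = 811293/248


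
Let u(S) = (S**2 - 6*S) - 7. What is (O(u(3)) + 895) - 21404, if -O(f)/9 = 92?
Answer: -21337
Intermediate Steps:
u(S) = -7 + S**2 - 6*S
O(f) = -828 (O(f) = -9*92 = -828)
(O(u(3)) + 895) - 21404 = (-828 + 895) - 21404 = 67 - 21404 = -21337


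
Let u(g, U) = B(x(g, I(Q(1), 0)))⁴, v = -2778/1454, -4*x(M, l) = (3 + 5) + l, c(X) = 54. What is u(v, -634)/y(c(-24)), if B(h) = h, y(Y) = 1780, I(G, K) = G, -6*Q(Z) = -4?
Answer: 28561/2306880 ≈ 0.012381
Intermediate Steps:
Q(Z) = ⅔ (Q(Z) = -⅙*(-4) = ⅔)
x(M, l) = -2 - l/4 (x(M, l) = -((3 + 5) + l)/4 = -(8 + l)/4 = -2 - l/4)
v = -1389/727 (v = -2778*1/1454 = -1389/727 ≈ -1.9106)
u(g, U) = 28561/1296 (u(g, U) = (-2 - ¼*⅔)⁴ = (-2 - ⅙)⁴ = (-13/6)⁴ = 28561/1296)
u(v, -634)/y(c(-24)) = (28561/1296)/1780 = (28561/1296)*(1/1780) = 28561/2306880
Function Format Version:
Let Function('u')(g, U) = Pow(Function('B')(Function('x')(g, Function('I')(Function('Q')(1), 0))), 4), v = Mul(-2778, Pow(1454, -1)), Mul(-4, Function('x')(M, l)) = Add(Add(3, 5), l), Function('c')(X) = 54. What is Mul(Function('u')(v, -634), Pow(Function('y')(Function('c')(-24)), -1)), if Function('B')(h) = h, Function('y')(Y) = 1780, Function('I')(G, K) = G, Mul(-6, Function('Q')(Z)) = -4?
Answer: Rational(28561, 2306880) ≈ 0.012381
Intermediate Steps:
Function('Q')(Z) = Rational(2, 3) (Function('Q')(Z) = Mul(Rational(-1, 6), -4) = Rational(2, 3))
Function('x')(M, l) = Add(-2, Mul(Rational(-1, 4), l)) (Function('x')(M, l) = Mul(Rational(-1, 4), Add(Add(3, 5), l)) = Mul(Rational(-1, 4), Add(8, l)) = Add(-2, Mul(Rational(-1, 4), l)))
v = Rational(-1389, 727) (v = Mul(-2778, Rational(1, 1454)) = Rational(-1389, 727) ≈ -1.9106)
Function('u')(g, U) = Rational(28561, 1296) (Function('u')(g, U) = Pow(Add(-2, Mul(Rational(-1, 4), Rational(2, 3))), 4) = Pow(Add(-2, Rational(-1, 6)), 4) = Pow(Rational(-13, 6), 4) = Rational(28561, 1296))
Mul(Function('u')(v, -634), Pow(Function('y')(Function('c')(-24)), -1)) = Mul(Rational(28561, 1296), Pow(1780, -1)) = Mul(Rational(28561, 1296), Rational(1, 1780)) = Rational(28561, 2306880)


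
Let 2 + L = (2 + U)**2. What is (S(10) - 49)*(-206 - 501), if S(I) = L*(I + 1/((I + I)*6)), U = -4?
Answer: 1229473/60 ≈ 20491.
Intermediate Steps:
L = 2 (L = -2 + (2 - 4)**2 = -2 + (-2)**2 = -2 + 4 = 2)
S(I) = 2*I + 1/(6*I) (S(I) = 2*(I + 1/((I + I)*6)) = 2*(I + 1/((2*I)*6)) = 2*(I + 1/(12*I)) = 2*I + 1/(6*I))
(S(10) - 49)*(-206 - 501) = ((2*10 + (1/6)/10) - 49)*(-206 - 501) = ((20 + (1/6)*(1/10)) - 49)*(-707) = ((20 + 1/60) - 49)*(-707) = (1201/60 - 49)*(-707) = -1739/60*(-707) = 1229473/60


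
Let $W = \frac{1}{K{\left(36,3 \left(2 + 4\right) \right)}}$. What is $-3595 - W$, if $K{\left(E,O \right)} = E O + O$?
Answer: $- \frac{2394271}{666} \approx -3595.0$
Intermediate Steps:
$K{\left(E,O \right)} = O + E O$
$W = \frac{1}{666}$ ($W = \frac{1}{3 \left(2 + 4\right) \left(1 + 36\right)} = \frac{1}{3 \cdot 6 \cdot 37} = \frac{1}{18 \cdot 37} = \frac{1}{666} \approx 0.0015015$)
$-3595 - W = -3595 - \frac{1}{666} = - \frac{2394271}{666}$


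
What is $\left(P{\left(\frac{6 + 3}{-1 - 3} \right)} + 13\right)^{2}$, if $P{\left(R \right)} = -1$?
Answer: $144$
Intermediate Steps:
$\left(P{\left(\frac{6 + 3}{-1 - 3} \right)} + 13\right)^{2} = \left(-1 + 13\right)^{2} = 12^{2} = 144$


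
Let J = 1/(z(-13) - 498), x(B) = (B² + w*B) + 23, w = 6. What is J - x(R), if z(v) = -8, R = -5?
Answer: -9109/506 ≈ -18.002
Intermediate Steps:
x(B) = 23 + B² + 6*B (x(B) = (B² + 6*B) + 23 = 23 + B² + 6*B)
J = -1/506 (J = 1/(-8 - 498) = 1/(-506) = -1/506 ≈ -0.0019763)
J - x(R) = -1/506 - (23 + (-5)² + 6*(-5)) = -1/506 - (23 + 25 - 30) = -1/506 - 1*18 = -1/506 - 18 = -9109/506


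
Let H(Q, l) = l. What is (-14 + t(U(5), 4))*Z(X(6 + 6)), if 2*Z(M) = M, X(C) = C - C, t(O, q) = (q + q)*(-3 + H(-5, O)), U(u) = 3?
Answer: 0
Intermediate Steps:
t(O, q) = 2*q*(-3 + O) (t(O, q) = (q + q)*(-3 + O) = (2*q)*(-3 + O) = 2*q*(-3 + O))
X(C) = 0
Z(M) = M/2
(-14 + t(U(5), 4))*Z(X(6 + 6)) = (-14 + 2*4*(-3 + 3))*((½)*0) = (-14 + 2*4*0)*0 = (-14 + 0)*0 = -14*0 = 0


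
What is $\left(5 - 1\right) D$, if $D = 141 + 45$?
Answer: $744$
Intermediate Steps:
$D = 186$
$\left(5 - 1\right) D = \left(5 - 1\right) 186 = 4 \cdot 186 = 744$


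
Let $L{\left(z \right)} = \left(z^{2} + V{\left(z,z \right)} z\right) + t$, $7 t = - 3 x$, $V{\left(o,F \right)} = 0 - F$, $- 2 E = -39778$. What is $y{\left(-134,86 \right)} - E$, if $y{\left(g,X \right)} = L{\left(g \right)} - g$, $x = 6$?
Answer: $- \frac{138303}{7} \approx -19758.0$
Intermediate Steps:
$E = 19889$ ($E = \left(- \frac{1}{2}\right) \left(-39778\right) = 19889$)
$V{\left(o,F \right)} = - F$
$t = - \frac{18}{7}$ ($t = \frac{\left(-3\right) 6}{7} = \frac{1}{7} \left(-18\right) = - \frac{18}{7} \approx -2.5714$)
$L{\left(z \right)} = - \frac{18}{7}$ ($L{\left(z \right)} = \left(z^{2} + - z z\right) - \frac{18}{7} = \left(z^{2} - z^{2}\right) - \frac{18}{7} = 0 - \frac{18}{7} = - \frac{18}{7}$)
$y{\left(g,X \right)} = - \frac{18}{7} - g$
$y{\left(-134,86 \right)} - E = \left(- \frac{18}{7} - -134\right) - 19889 = \left(- \frac{18}{7} + 134\right) - 19889 = \frac{920}{7} - 19889 = - \frac{138303}{7}$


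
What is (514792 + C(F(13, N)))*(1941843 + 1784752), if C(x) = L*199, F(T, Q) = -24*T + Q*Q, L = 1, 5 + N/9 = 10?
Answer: 1919162885645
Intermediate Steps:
N = 45 (N = -45 + 9*10 = -45 + 90 = 45)
F(T, Q) = Q² - 24*T (F(T, Q) = -24*T + Q² = Q² - 24*T)
C(x) = 199 (C(x) = 1*199 = 199)
(514792 + C(F(13, N)))*(1941843 + 1784752) = (514792 + 199)*(1941843 + 1784752) = 514991*3726595 = 1919162885645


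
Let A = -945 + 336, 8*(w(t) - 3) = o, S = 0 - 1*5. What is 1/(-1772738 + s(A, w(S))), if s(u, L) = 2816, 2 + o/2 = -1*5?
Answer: -1/1769922 ≈ -5.6500e-7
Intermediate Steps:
S = -5 (S = 0 - 5 = -5)
o = -14 (o = -4 + 2*(-1*5) = -4 + 2*(-5) = -4 - 10 = -14)
w(t) = 5/4 (w(t) = 3 + (⅛)*(-14) = 3 - 7/4 = 5/4)
A = -609
1/(-1772738 + s(A, w(S))) = 1/(-1772738 + 2816) = 1/(-1769922) = -1/1769922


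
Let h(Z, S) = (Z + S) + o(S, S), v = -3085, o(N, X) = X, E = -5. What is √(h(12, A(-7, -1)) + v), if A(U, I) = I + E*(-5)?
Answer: 55*I ≈ 55.0*I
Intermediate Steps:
A(U, I) = 25 + I (A(U, I) = I - 5*(-5) = I + 25 = 25 + I)
h(Z, S) = Z + 2*S (h(Z, S) = (Z + S) + S = (S + Z) + S = Z + 2*S)
√(h(12, A(-7, -1)) + v) = √((12 + 2*(25 - 1)) - 3085) = √((12 + 2*24) - 3085) = √((12 + 48) - 3085) = √(60 - 3085) = √(-3025) = 55*I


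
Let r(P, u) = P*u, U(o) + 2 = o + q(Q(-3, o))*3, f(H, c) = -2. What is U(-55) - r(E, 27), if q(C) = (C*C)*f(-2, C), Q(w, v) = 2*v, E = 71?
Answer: -74574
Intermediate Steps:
q(C) = -2*C² (q(C) = (C*C)*(-2) = C²*(-2) = -2*C²)
U(o) = -2 + o - 24*o² (U(o) = -2 + (o - 2*4*o²*3) = -2 + (o - 8*o²*3) = -2 + (o - 24*o²) = -2 + o - 24*o²)
U(-55) - r(E, 27) = (-2 - 55 - 24*(-55)²) - 71*27 = (-2 - 55 - 24*3025) - 1*1917 = (-2 - 55 - 72600) - 1917 = -72657 - 1917 = -74574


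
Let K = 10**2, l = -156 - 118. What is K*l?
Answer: -27400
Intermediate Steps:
l = -274
K = 100
K*l = 100*(-274) = -27400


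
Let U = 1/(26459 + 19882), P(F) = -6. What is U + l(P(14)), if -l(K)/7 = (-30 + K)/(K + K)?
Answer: -973160/46341 ≈ -21.000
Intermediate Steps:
U = 1/46341 ≈ 2.1579e-5
l(K) = -7*(-30 + K)/(2*K) (l(K) = -7*(-30 + K)/(K + K) = -7*(-30 + K)/(2*K))
U + l(P(14)) = 1/46341 + (-7/2 + 105/(-6)) = 1/46341 + (-7/2 + 105*(-⅙)) = 1/46341 + (-7/2 - 35/2) = 1/46341 - 21 = -973160/46341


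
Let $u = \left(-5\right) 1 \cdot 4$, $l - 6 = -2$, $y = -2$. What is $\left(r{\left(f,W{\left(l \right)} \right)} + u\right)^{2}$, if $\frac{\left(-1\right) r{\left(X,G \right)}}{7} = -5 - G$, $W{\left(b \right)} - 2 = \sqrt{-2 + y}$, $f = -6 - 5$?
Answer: $645 + 812 i \approx 645.0 + 812.0 i$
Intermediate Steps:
$f = -11$
$l = 4$ ($l = 6 - 2 = 4$)
$W{\left(b \right)} = 2 + 2 i$ ($W{\left(b \right)} = 2 + \sqrt{-2 - 2} = 2 + \sqrt{-4} = 2 + 2 i$)
$r{\left(X,G \right)} = 35 + 7 G$ ($r{\left(X,G \right)} = - 7 \left(-5 - G\right) = 35 + 7 G$)
$u = -20$ ($u = \left(-5\right) 4 = -20$)
$\left(r{\left(f,W{\left(l \right)} \right)} + u\right)^{2} = \left(\left(35 + 7 \left(2 + 2 i\right)\right) - 20\right)^{2} = \left(\left(35 + \left(14 + 14 i\right)\right) - 20\right)^{2} = \left(\left(49 + 14 i\right) - 20\right)^{2} = \left(29 + 14 i\right)^{2}$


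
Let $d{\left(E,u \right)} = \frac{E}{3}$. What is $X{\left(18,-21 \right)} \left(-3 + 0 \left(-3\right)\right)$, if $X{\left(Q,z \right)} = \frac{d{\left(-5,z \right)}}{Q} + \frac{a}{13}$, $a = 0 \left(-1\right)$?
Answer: $\frac{5}{18} \approx 0.27778$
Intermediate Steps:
$a = 0$
$d{\left(E,u \right)} = \frac{E}{3}$ ($d{\left(E,u \right)} = E \frac{1}{3} = \frac{E}{3}$)
$X{\left(Q,z \right)} = - \frac{5}{3 Q}$ ($X{\left(Q,z \right)} = \frac{\frac{1}{3} \left(-5\right)}{Q} + \frac{0}{13} = - \frac{5}{3 Q} + 0 \cdot \frac{1}{13} = - \frac{5}{3 Q} + 0 = - \frac{5}{3 Q}$)
$X{\left(18,-21 \right)} \left(-3 + 0 \left(-3\right)\right) = - \frac{5}{3 \cdot 18} \left(-3 + 0 \left(-3\right)\right) = \left(- \frac{5}{3}\right) \frac{1}{18} \left(-3 + 0\right) = \left(- \frac{5}{54}\right) \left(-3\right) = \frac{5}{18}$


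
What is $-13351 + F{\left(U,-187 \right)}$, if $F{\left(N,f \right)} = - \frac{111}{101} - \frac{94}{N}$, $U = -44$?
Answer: $- \frac{29663617}{2222} \approx -13350.0$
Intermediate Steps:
$F{\left(N,f \right)} = - \frac{111}{101} - \frac{94}{N}$ ($F{\left(N,f \right)} = \left(-111\right) \frac{1}{101} - \frac{94}{N} = - \frac{111}{101} - \frac{94}{N}$)
$-13351 + F{\left(U,-187 \right)} = -13351 - \left(\frac{111}{101} + \frac{94}{-44}\right) = -13351 - - \frac{2305}{2222} = -13351 + \left(- \frac{111}{101} + \frac{47}{22}\right) = -13351 + \frac{2305}{2222} = - \frac{29663617}{2222}$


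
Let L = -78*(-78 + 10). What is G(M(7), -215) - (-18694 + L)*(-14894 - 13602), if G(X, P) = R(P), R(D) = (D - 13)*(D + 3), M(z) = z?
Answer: -381513104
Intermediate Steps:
L = 5304 (L = -78*(-68) = 5304)
R(D) = (-13 + D)*(3 + D)
G(X, P) = -39 + P² - 10*P
G(M(7), -215) - (-18694 + L)*(-14894 - 13602) = (-39 + (-215)² - 10*(-215)) - (-18694 + 5304)*(-14894 - 13602) = (-39 + 46225 + 2150) - (-13390)*(-28496) = 48336 - 1*381561440 = 48336 - 381561440 = -381513104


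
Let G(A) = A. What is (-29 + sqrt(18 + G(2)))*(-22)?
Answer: 638 - 44*sqrt(5) ≈ 539.61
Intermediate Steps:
(-29 + sqrt(18 + G(2)))*(-22) = (-29 + sqrt(18 + 2))*(-22) = (-29 + sqrt(20))*(-22) = (-29 + 2*sqrt(5))*(-22) = 638 - 44*sqrt(5)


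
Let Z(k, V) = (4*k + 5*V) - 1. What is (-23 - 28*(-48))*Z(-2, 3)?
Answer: 7926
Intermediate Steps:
Z(k, V) = -1 + 4*k + 5*V
(-23 - 28*(-48))*Z(-2, 3) = (-23 - 28*(-48))*(-1 + 4*(-2) + 5*3) = (-23 + 1344)*(-1 - 8 + 15) = 1321*6 = 7926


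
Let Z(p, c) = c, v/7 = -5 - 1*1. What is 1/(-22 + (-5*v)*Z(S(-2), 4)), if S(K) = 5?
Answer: 1/818 ≈ 0.0012225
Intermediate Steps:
v = -42 (v = 7*(-5 - 1*1) = 7*(-5 - 1) = 7*(-6) = -42)
1/(-22 + (-5*v)*Z(S(-2), 4)) = 1/(-22 - 5*(-42)*4) = 1/(-22 + 210*4) = 1/(-22 + 840) = 1/818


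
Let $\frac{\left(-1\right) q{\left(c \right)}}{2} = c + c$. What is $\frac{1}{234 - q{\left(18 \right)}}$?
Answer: $\frac{1}{306} \approx 0.003268$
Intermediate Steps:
$q{\left(c \right)} = - 4 c$ ($q{\left(c \right)} = - 2 \left(c + c\right) = - 2 \cdot 2 c = - 4 c$)
$\frac{1}{234 - q{\left(18 \right)}} = \frac{1}{234 - \left(-4\right) 18} = \frac{1}{234 - -72} = \frac{1}{234 + 72} = \frac{1}{306}$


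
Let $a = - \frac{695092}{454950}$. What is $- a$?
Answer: $\frac{347546}{227475} \approx 1.5278$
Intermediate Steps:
$a = - \frac{347546}{227475}$ ($a = \left(-695092\right) \frac{1}{454950} = - \frac{347546}{227475} \approx -1.5278$)
$- a = \left(-1\right) \left(- \frac{347546}{227475}\right) = \frac{347546}{227475}$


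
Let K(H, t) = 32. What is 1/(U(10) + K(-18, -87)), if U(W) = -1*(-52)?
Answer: 1/84 ≈ 0.011905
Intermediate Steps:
U(W) = 52
1/(U(10) + K(-18, -87)) = 1/(52 + 32) = 1/84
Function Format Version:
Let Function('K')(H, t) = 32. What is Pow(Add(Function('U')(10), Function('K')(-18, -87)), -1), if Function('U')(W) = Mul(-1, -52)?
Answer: Rational(1, 84) ≈ 0.011905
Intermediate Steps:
Function('U')(W) = 52
Pow(Add(Function('U')(10), Function('K')(-18, -87)), -1) = Pow(Add(52, 32), -1) = Pow(84, -1) = Rational(1, 84)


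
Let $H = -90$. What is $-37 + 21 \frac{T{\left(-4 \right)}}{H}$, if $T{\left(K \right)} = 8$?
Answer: $- \frac{583}{15} \approx -38.867$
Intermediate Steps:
$-37 + 21 \frac{T{\left(-4 \right)}}{H} = -37 + 21 \frac{8}{-90} = -37 + 21 \cdot 8 \left(- \frac{1}{90}\right) = -37 + 21 \left(- \frac{4}{45}\right) = -37 - \frac{28}{15} = - \frac{583}{15}$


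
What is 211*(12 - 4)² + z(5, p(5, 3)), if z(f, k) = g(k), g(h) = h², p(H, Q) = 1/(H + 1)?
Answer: 486145/36 ≈ 13504.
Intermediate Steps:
p(H, Q) = 1/(1 + H)
z(f, k) = k²
211*(12 - 4)² + z(5, p(5, 3)) = 211*(12 - 4)² + (1/(1 + 5))² = 211*8² + (1/6)² = 211*64 + (⅙)² = 13504 + 1/36 = 486145/36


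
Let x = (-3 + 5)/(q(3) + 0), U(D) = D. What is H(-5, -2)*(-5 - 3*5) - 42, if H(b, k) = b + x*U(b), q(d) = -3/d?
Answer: -142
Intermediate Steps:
x = -2 (x = (-3 + 5)/(-3/3 + 0) = 2/(-3*1/3 + 0) = 2/(-1 + 0) = 2/(-1) = 2*(-1) = -2)
H(b, k) = -b (H(b, k) = b - 2*b = -b)
H(-5, -2)*(-5 - 3*5) - 42 = (-1*(-5))*(-5 - 3*5) - 42 = 5*(-5 - 15) - 42 = 5*(-20) - 42 = -100 - 42 = -142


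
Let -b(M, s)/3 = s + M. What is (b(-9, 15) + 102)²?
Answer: 7056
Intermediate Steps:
b(M, s) = -3*M - 3*s (b(M, s) = -3*(s + M) = -3*(M + s) = -3*M - 3*s)
(b(-9, 15) + 102)² = ((-3*(-9) - 3*15) + 102)² = ((27 - 45) + 102)² = (-18 + 102)² = 84² = 7056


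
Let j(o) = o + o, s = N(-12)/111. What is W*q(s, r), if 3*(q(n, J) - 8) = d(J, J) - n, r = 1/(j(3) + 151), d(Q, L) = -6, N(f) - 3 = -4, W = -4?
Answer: -7996/333 ≈ -24.012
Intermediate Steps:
N(f) = -1 (N(f) = 3 - 4 = -1)
s = -1/111 ≈ -0.0090090
j(o) = 2*o
r = 1/157 (r = 1/(2*3 + 151) = 1/(6 + 151) = 1/157 ≈ 0.0063694)
q(n, J) = 6 - n/3 (q(n, J) = 8 + (-6 - n)/3 = 8 + (-2 - n/3) = 6 - n/3)
W*q(s, r) = -4*(6 - ⅓*(-1/111)) = -4*(6 + 1/333) = -4*1999/333 = -7996/333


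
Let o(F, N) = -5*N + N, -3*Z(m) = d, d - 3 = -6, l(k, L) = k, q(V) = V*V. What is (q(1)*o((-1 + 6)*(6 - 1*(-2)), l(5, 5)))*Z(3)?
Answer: -20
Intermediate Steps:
q(V) = V**2
d = -3 (d = 3 - 6 = -3)
Z(m) = 1 (Z(m) = -1/3*(-3) = 1)
o(F, N) = -4*N
(q(1)*o((-1 + 6)*(6 - 1*(-2)), l(5, 5)))*Z(3) = (1**2*(-4*5))*1 = (1*(-20))*1 = -20*1 = -20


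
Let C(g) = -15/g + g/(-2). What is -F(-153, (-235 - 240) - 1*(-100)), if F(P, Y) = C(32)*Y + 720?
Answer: -220665/32 ≈ -6895.8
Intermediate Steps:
C(g) = -15/g - g/2 (C(g) = -15/g + g*(-1/2) = -15/g - g/2)
F(P, Y) = 720 - 527*Y/32 (F(P, Y) = (-15/32 - 1/2*32)*Y + 720 = (-15*1/32 - 16)*Y + 720 = (-15/32 - 16)*Y + 720 = -527*Y/32 + 720 = 720 - 527*Y/32)
-F(-153, (-235 - 240) - 1*(-100)) = -(720 - 527*((-235 - 240) - 1*(-100))/32) = -(720 - 527*(-475 + 100)/32) = -(720 - 527/32*(-375)) = -(720 + 197625/32) = -1*220665/32 = -220665/32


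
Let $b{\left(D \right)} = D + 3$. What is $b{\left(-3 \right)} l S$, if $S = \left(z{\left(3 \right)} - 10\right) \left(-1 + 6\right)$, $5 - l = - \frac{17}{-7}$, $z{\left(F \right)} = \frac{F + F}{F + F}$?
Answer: $0$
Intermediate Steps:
$b{\left(D \right)} = 3 + D$
$z{\left(F \right)} = 1$ ($z{\left(F \right)} = \frac{2 F}{2 F} = 2 F \frac{1}{2 F} = 1$)
$l = \frac{18}{7}$ ($l = 5 - - \frac{17}{-7} = 5 - \left(-17\right) \left(- \frac{1}{7}\right) = 5 - \frac{17}{7} = \frac{18}{7} \approx 2.5714$)
$S = -45$ ($S = \left(1 - 10\right) \left(-1 + 6\right) = \left(-9\right) 5 = -45$)
$b{\left(-3 \right)} l S = \left(3 - 3\right) \frac{18}{7} \left(-45\right) = 0 \cdot \frac{18}{7} \left(-45\right) = 0 \left(-45\right) = 0$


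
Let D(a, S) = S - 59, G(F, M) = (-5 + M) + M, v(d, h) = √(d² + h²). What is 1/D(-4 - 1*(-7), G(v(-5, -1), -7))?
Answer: -1/78 ≈ -0.012821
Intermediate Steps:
G(F, M) = -5 + 2*M
D(a, S) = -59 + S
1/D(-4 - 1*(-7), G(v(-5, -1), -7)) = 1/(-59 + (-5 + 2*(-7))) = 1/(-59 + (-5 - 14)) = 1/(-59 - 19) = 1/(-78) = -1/78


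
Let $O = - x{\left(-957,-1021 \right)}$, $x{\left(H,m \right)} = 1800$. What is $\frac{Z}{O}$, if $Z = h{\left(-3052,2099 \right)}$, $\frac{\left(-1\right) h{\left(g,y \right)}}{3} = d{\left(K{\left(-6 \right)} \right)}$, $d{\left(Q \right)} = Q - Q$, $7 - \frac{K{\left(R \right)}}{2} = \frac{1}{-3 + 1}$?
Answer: $0$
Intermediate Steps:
$K{\left(R \right)} = 15$ ($K{\left(R \right)} = 14 - \frac{2}{-3 + 1} = 14 - \frac{2}{-2} = 14 - -1 = 14 + 1 = 15$)
$d{\left(Q \right)} = 0$
$h{\left(g,y \right)} = 0$ ($h{\left(g,y \right)} = \left(-3\right) 0 = 0$)
$Z = 0$
$O = -1800$ ($O = \left(-1\right) 1800 = -1800$)
$\frac{Z}{O} = \frac{0}{-1800} = 0 \left(- \frac{1}{1800}\right) = 0$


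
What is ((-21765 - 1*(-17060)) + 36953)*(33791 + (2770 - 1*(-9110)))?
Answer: 1472798408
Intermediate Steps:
((-21765 - 1*(-17060)) + 36953)*(33791 + (2770 - 1*(-9110))) = ((-21765 + 17060) + 36953)*(33791 + (2770 + 9110)) = (-4705 + 36953)*(33791 + 11880) = 32248*45671 = 1472798408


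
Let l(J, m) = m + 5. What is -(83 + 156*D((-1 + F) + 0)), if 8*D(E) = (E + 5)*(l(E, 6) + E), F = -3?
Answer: -439/2 ≈ -219.50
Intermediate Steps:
l(J, m) = 5 + m
D(E) = (5 + E)*(11 + E)/8 (D(E) = ((E + 5)*((5 + 6) + E))/8 = ((5 + E)*(11 + E))/8 = (5 + E)*(11 + E)/8)
-(83 + 156*D((-1 + F) + 0)) = -(83 + 156*(55/8 + 2*((-1 - 3) + 0) + ((-1 - 3) + 0)**2/8)) = -(83 + 156*(55/8 + 2*(-4 + 0) + (-4 + 0)**2/8)) = -(83 + 156*(55/8 + 2*(-4) + (1/8)*(-4)**2)) = -(83 + 156*(55/8 - 8 + (1/8)*16)) = -(83 + 156*(55/8 - 8 + 2)) = -(83 + 156*(7/8)) = -(83 + 273/2) = -1*439/2 = -439/2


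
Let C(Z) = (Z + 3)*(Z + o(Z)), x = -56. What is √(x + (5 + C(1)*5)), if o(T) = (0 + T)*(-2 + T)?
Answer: I*√51 ≈ 7.1414*I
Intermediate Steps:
o(T) = T*(-2 + T)
C(Z) = (3 + Z)*(Z + Z*(-2 + Z)) (C(Z) = (Z + 3)*(Z + Z*(-2 + Z)) = (3 + Z)*(Z + Z*(-2 + Z)))
√(x + (5 + C(1)*5)) = √(-56 + (5 + (1*(-3 + 1² + 2*1))*5)) = √(-56 + (5 + (1*(-3 + 1 + 2))*5)) = √(-56 + (5 + (1*0)*5)) = √(-56 + (5 + 0*5)) = √(-56 + (5 + 0)) = √(-56 + 5) = √(-51) = I*√51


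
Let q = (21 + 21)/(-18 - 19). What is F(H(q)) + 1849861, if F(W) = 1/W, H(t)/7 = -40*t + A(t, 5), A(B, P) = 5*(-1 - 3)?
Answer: 12172085417/6580 ≈ 1.8499e+6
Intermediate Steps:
q = -42/37 (q = 42/(-37) = 42*(-1/37) = -42/37 ≈ -1.1351)
A(B, P) = -20 (A(B, P) = 5*(-4) = -20)
H(t) = -140 - 280*t (H(t) = 7*(-40*t - 20) = 7*(-20 - 40*t) = -140 - 280*t)
F(H(q)) + 1849861 = 1/(-140 - 280*(-42/37)) + 1849861 = 1/(-140 + 11760/37) + 1849861 = 1/(6580/37) + 1849861 = 37/6580 + 1849861 = 12172085417/6580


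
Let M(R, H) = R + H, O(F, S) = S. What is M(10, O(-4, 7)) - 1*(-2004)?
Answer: 2021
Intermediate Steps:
M(R, H) = H + R
M(10, O(-4, 7)) - 1*(-2004) = (7 + 10) - 1*(-2004) = 17 + 2004 = 2021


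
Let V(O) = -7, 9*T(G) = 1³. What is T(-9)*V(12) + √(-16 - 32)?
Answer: -7/9 + 4*I*√3 ≈ -0.77778 + 6.9282*I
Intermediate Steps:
T(G) = ⅑ (T(G) = (⅑)*1³ = (⅑)*1 = ⅑)
T(-9)*V(12) + √(-16 - 32) = (⅑)*(-7) + √(-16 - 32) = -7/9 + √(-48) = -7/9 + 4*I*√3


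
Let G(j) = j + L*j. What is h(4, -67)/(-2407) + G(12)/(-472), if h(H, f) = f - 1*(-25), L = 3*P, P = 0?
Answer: -2265/284026 ≈ -0.0079746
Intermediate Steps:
L = 0 (L = 3*0 = 0)
h(H, f) = 25 + f (h(H, f) = f + 25 = 25 + f)
G(j) = j (G(j) = j + 0*j = j + 0 = j)
h(4, -67)/(-2407) + G(12)/(-472) = (25 - 67)/(-2407) + 12/(-472) = -42*(-1/2407) + 12*(-1/472) = 42/2407 - 3/118 = -2265/284026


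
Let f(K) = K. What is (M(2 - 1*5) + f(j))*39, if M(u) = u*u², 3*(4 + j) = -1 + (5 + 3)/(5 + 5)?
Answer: -6058/5 ≈ -1211.6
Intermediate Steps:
j = -61/15 (j = -4 + (-1 + (5 + 3)/(5 + 5))/3 = -4 + (-1 + 8/10)/3 = -4 + (-1 + 8*(⅒))/3 = -4 + (-1 + ⅘)/3 = -4 + (⅓)*(-⅕) = -4 - 1/15 = -61/15 ≈ -4.0667)
M(u) = u³
(M(2 - 1*5) + f(j))*39 = ((2 - 1*5)³ - 61/15)*39 = ((2 - 5)³ - 61/15)*39 = ((-3)³ - 61/15)*39 = (-27 - 61/15)*39 = -466/15*39 = -6058/5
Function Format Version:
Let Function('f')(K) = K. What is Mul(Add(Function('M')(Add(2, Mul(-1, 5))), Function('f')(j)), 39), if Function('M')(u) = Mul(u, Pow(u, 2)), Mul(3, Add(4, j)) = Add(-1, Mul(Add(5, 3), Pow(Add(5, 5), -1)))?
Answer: Rational(-6058, 5) ≈ -1211.6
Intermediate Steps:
j = Rational(-61, 15) (j = Add(-4, Mul(Rational(1, 3), Add(-1, Mul(Add(5, 3), Pow(Add(5, 5), -1))))) = Add(-4, Mul(Rational(1, 3), Add(-1, Mul(8, Pow(10, -1))))) = Add(-4, Mul(Rational(1, 3), Add(-1, Mul(8, Rational(1, 10))))) = Add(-4, Mul(Rational(1, 3), Add(-1, Rational(4, 5)))) = Add(-4, Mul(Rational(1, 3), Rational(-1, 5))) = Add(-4, Rational(-1, 15)) = Rational(-61, 15) ≈ -4.0667)
Function('M')(u) = Pow(u, 3)
Mul(Add(Function('M')(Add(2, Mul(-1, 5))), Function('f')(j)), 39) = Mul(Add(Pow(Add(2, Mul(-1, 5)), 3), Rational(-61, 15)), 39) = Mul(Add(Pow(Add(2, -5), 3), Rational(-61, 15)), 39) = Mul(Add(Pow(-3, 3), Rational(-61, 15)), 39) = Mul(Add(-27, Rational(-61, 15)), 39) = Mul(Rational(-466, 15), 39) = Rational(-6058, 5)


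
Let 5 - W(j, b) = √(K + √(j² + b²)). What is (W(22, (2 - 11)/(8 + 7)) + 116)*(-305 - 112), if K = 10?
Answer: -50457 + 417*√(250 + 5*√12109)/5 ≈ -48098.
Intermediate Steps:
W(j, b) = 5 - √(10 + √(b² + j²)) (W(j, b) = 5 - √(10 + √(j² + b²)) = 5 - √(10 + √(b² + j²)))
(W(22, (2 - 11)/(8 + 7)) + 116)*(-305 - 112) = ((5 - √(10 + √(((2 - 11)/(8 + 7))² + 22²))) + 116)*(-305 - 112) = ((5 - √(10 + √((-9/15)² + 484))) + 116)*(-417) = ((5 - √(10 + √((-9*1/15)² + 484))) + 116)*(-417) = ((5 - √(10 + √((-⅗)² + 484))) + 116)*(-417) = ((5 - √(10 + √(9/25 + 484))) + 116)*(-417) = ((5 - √(10 + √(12109/25))) + 116)*(-417) = ((5 - √(10 + √12109/5)) + 116)*(-417) = (121 - √(10 + √12109/5))*(-417) = -50457 + 417*√(10 + √12109/5)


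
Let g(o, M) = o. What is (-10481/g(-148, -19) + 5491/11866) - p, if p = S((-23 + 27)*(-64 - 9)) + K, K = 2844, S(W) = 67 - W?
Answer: -161759585/51652 ≈ -3131.7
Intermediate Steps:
p = 3203 (p = (67 - (-23 + 27)*(-64 - 9)) + 2844 = (67 - 4*(-73)) + 2844 = (67 - 1*(-292)) + 2844 = (67 + 292) + 2844 = 359 + 2844 = 3203)
(-10481/g(-148, -19) + 5491/11866) - p = (-10481/(-148) + 5491/11866) - 1*3203 = (-10481*(-1/148) + 5491*(1/11866)) - 3203 = (10481/148 + 323/698) - 3203 = 3681771/51652 - 3203 = -161759585/51652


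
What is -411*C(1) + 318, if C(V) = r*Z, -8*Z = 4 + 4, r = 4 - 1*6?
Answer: -504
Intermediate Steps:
r = -2 (r = 4 - 6 = -2)
Z = -1 (Z = -(4 + 4)/8 = -⅛*8 = -1)
C(V) = 2 (C(V) = -2*(-1) = 2)
-411*C(1) + 318 = -411*2 + 318 = -822 + 318 = -504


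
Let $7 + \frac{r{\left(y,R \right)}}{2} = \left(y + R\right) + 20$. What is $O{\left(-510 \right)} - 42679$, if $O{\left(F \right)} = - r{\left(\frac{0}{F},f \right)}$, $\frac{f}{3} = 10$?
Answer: $-42765$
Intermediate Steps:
$f = 30$ ($f = 3 \cdot 10 = 30$)
$r{\left(y,R \right)} = 26 + 2 R + 2 y$ ($r{\left(y,R \right)} = -14 + 2 \left(\left(y + R\right) + 20\right) = -14 + 2 \left(\left(R + y\right) + 20\right) = -14 + 2 \left(20 + R + y\right) = -14 + \left(40 + 2 R + 2 y\right) = 26 + 2 R + 2 y$)
$O{\left(F \right)} = -86$ ($O{\left(F \right)} = - (26 + 2 \cdot 30 + 2 \frac{0}{F}) = - (26 + 60 + 2 \cdot 0) = - (26 + 60 + 0) = \left(-1\right) 86 = -86$)
$O{\left(-510 \right)} - 42679 = -86 - 42679 = -42765$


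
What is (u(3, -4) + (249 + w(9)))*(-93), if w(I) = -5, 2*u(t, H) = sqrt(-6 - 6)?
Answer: -22692 - 93*I*sqrt(3) ≈ -22692.0 - 161.08*I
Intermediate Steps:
u(t, H) = I*sqrt(3) (u(t, H) = sqrt(-6 - 6)/2 = sqrt(-12)/2 = (2*I*sqrt(3))/2 = I*sqrt(3))
(u(3, -4) + (249 + w(9)))*(-93) = (I*sqrt(3) + (249 - 5))*(-93) = (I*sqrt(3) + 244)*(-93) = (244 + I*sqrt(3))*(-93) = -22692 - 93*I*sqrt(3)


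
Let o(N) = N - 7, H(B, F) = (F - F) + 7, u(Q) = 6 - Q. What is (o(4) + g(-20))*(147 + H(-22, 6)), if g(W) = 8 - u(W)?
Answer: -3234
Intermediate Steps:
H(B, F) = 7 (H(B, F) = 0 + 7 = 7)
o(N) = -7 + N
g(W) = 2 + W (g(W) = 8 - (6 - W) = 8 + (-6 + W) = 2 + W)
(o(4) + g(-20))*(147 + H(-22, 6)) = ((-7 + 4) + (2 - 20))*(147 + 7) = (-3 - 18)*154 = -21*154 = -3234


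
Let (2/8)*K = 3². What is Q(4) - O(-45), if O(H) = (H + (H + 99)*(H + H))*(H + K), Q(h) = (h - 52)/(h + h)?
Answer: -44151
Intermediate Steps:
K = 36 (K = 4*3² = 4*9 = 36)
Q(h) = (-52 + h)/(2*h) (Q(h) = (-52 + h)/((2*h)) = (-52 + h)*(1/(2*h)) = (-52 + h)/(2*h))
O(H) = (36 + H)*(H + 2*H*(99 + H)) (O(H) = (H + (H + 99)*(H + H))*(H + 36) = (H + (99 + H)*(2*H))*(36 + H) = (H + 2*H*(99 + H))*(36 + H) = (36 + H)*(H + 2*H*(99 + H)))
Q(4) - O(-45) = (½)*(-52 + 4)/4 - (-45)*(7164 + 2*(-45)² + 271*(-45)) = (½)*(¼)*(-48) - (-45)*(7164 + 2*2025 - 12195) = -6 - (-45)*(7164 + 4050 - 12195) = -6 - (-45)*(-981) = -6 - 1*44145 = -6 - 44145 = -44151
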